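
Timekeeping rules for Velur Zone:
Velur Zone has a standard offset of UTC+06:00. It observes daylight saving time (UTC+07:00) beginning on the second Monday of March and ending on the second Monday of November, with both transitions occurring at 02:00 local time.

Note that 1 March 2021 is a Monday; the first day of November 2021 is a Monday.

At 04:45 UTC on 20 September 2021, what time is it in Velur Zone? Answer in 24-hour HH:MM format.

11:45

1 March 2021 is a Monday, so the first Monday is March 1 and the second is March 8.
1 November 2021 is a Monday, so the first Monday is November 1 and the second is November 8.
At the standard offset (UTC+06:00), 04:45 UTC + 6h = 10:45 Velur Zone standard time.
Daylight saving runs 8 March – 8 November; the standard-time date in Velur Zone, 20 September 2021, is inside that window, so Velur Zone is at UTC+07:00.
04:45 UTC + 7h = 11:45 local.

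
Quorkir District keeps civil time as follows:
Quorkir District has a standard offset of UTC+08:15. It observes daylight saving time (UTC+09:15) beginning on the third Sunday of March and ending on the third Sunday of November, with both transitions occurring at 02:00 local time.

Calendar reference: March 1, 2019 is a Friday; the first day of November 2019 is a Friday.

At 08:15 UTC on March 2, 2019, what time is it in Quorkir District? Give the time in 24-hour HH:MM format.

1 March 2019 is a Friday, so the first Sunday is March 3 and the third is March 17.
1 November 2019 is a Friday, so the first Sunday is November 3 and the third is November 17.
At the standard offset (UTC+08:15), 08:15 UTC + 8h15m = 16:30 Quorkir District standard time.
The standard-time date in Quorkir District, March 2, 2019, is outside the daylight-saving period (17 March – 17 November), so Quorkir District is on standard time, UTC+08:15.
08:15 UTC + 8h15m = 16:30 local.

16:30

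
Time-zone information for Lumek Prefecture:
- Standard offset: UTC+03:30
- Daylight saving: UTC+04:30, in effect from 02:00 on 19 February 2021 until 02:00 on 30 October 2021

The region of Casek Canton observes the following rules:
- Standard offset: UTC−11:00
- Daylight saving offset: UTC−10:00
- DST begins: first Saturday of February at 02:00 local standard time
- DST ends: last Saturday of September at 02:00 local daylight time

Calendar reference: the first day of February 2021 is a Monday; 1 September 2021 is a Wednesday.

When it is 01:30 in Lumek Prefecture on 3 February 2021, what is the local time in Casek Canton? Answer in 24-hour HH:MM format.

11:00

3 February 2021 is outside the daylight-saving period (19 February – 30 October), so Lumek Prefecture is on standard time, UTC+03:30.
01:30 Lumek Prefecture − 3h30m = 22:00 UTC (rolling into the previous day, 2 February 2021).
1 February 2021 is a Monday, so the first Saturday is February 6.
1 September 2021 is a Wednesday, so Saturdays fall on 4, 11, 18, 25; the last is September 25.
At the standard offset (UTC−11:00), 22:00 UTC − 11h = 11:00 Casek Canton standard time.
The standard-time date in Casek Canton, 2 February 2021, does not fall between 6 February and 25 September, so daylight saving is not in effect and Casek Canton is at UTC−11:00.
22:00 UTC − 11h = 11:00 Casek Canton.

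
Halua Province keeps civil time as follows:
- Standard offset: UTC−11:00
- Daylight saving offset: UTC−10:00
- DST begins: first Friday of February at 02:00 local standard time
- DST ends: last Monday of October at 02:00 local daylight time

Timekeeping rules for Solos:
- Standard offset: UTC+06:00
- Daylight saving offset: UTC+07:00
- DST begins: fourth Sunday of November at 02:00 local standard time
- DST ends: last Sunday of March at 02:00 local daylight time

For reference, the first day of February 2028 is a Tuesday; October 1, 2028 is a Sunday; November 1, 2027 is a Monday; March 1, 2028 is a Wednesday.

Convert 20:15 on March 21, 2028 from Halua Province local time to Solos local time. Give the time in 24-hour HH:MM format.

13:15

1 February 2028 is a Tuesday, so the first Friday is February 4.
1 October 2028 is a Sunday, so Mondays fall on 2, 9, 16, 23, 30; the last is October 30.
Daylight saving runs 4 February – 30 October; March 21, 2028 is inside that window, so Halua Province is at UTC−10:00.
20:15 Halua Province + 10h = 06:15 UTC (rolling into the next day, 22 March 2028).
1 November 2027 is a Monday, so the first Sunday is November 7 and the fourth is November 28.
1 March 2028 is a Wednesday, so Sundays fall on 5, 12, 19, 26; the last is March 26.
At the standard offset (UTC+06:00), 06:15 UTC + 6h = 12:15 Solos standard time.
Daylight saving runs 28 November 2027 – 26 March 2028; the standard-time date in Solos, March 22, 2028, is inside that window, so Solos is at UTC+07:00.
06:15 UTC + 7h = 13:15 Solos.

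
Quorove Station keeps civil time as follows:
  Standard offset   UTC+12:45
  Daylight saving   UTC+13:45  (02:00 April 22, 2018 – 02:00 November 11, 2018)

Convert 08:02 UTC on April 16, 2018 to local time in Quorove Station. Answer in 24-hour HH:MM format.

20:47

At the standard offset (UTC+12:45), 08:02 UTC + 12h45m = 20:47 Quorove Station standard time.
The standard-time date in Quorove Station, April 16, 2018, is outside the daylight-saving period (22 April – 11 November), so Quorove Station is on standard time, UTC+12:45.
08:02 UTC + 12h45m = 20:47 local.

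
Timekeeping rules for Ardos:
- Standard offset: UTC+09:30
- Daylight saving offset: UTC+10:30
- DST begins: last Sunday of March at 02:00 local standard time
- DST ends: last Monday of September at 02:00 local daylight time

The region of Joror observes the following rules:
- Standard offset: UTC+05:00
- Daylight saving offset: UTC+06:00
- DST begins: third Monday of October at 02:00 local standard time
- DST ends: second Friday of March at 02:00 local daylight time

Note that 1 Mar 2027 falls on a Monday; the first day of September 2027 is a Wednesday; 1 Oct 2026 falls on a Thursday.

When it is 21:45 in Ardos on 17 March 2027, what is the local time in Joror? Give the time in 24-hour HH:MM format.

1 March 2027 is a Monday, so Sundays fall on 7, 14, 21, 28; the last is March 28.
1 September 2027 is a Wednesday, so Mondays fall on 6, 13, 20, 27; the last is September 27.
17 March 2027 does not fall between 28 March and 27 September, so daylight saving is not in effect and Ardos is at UTC+09:30.
21:45 Ardos − 9h30m = 12:15 UTC.
1 October 2026 is a Thursday, so the first Monday is October 5 and the third is October 19.
1 March 2027 is a Monday, so the first Friday is March 5 and the second is March 12.
At the standard offset (UTC+05:00), 12:15 UTC + 5h = 17:15 Joror standard time.
The standard-time date in Joror, 17 March 2027, is outside the daylight-saving period (19 October 2026 – 12 March 2027), so Joror is on standard time, UTC+05:00.
12:15 UTC + 5h = 17:15 Joror.

17:15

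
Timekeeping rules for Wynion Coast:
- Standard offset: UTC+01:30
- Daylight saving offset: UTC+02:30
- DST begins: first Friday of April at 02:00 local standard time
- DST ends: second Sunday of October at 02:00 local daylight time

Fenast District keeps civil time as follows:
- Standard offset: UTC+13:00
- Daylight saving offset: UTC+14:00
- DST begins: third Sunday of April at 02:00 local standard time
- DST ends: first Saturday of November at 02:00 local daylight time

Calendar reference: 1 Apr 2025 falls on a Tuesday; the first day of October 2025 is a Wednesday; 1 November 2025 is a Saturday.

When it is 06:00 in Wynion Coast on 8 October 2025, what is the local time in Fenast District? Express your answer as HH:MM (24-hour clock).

17:30

1 April 2025 is a Tuesday, so the first Friday is April 4.
1 October 2025 is a Wednesday, so the first Sunday is October 5 and the second is October 12.
Daylight saving runs 4 April – 12 October; 8 October 2025 is inside that window, so Wynion Coast is at UTC+02:30.
06:00 Wynion Coast − 2h30m = 03:30 UTC.
1 April 2025 is a Tuesday, so the first Sunday is April 6 and the third is April 20.
1 November 2025 is a Saturday, so the first Saturday is November 1.
At the standard offset (UTC+13:00), 03:30 UTC + 13h = 16:30 Fenast District standard time.
The standard-time date in Fenast District, 8 October 2025, lies within the daylight-saving period (20 April – 1 November), so Fenast District is on daylight time, UTC+14:00.
03:30 UTC + 14h = 17:30 Fenast District.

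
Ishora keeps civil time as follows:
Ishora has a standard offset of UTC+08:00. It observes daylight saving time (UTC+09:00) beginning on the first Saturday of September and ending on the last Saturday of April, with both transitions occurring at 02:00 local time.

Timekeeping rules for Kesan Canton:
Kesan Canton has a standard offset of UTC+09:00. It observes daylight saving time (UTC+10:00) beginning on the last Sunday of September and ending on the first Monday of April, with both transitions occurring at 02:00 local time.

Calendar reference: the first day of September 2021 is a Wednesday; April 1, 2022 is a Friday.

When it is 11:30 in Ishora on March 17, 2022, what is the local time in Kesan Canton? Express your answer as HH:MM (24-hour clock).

12:30

1 September 2021 is a Wednesday, so the first Saturday is September 4.
1 April 2022 is a Friday, so Saturdays fall on 2, 9, 16, 23, 30; the last is April 30.
March 17, 2022 lies within the daylight-saving period (4 September 2021 – 30 April 2022), so Ishora is on daylight time, UTC+09:00.
11:30 Ishora − 9h = 02:30 UTC.
1 September 2021 is a Wednesday, so Sundays fall on 5, 12, 19, 26; the last is September 26.
1 April 2022 is a Friday, so the first Monday is April 4.
At the standard offset (UTC+09:00), 02:30 UTC + 9h = 11:30 Kesan Canton standard time.
The standard-time date in Kesan Canton, March 17, 2022, lies within the daylight-saving period (26 September 2021 – 4 April 2022), so Kesan Canton is on daylight time, UTC+10:00.
02:30 UTC + 10h = 12:30 Kesan Canton.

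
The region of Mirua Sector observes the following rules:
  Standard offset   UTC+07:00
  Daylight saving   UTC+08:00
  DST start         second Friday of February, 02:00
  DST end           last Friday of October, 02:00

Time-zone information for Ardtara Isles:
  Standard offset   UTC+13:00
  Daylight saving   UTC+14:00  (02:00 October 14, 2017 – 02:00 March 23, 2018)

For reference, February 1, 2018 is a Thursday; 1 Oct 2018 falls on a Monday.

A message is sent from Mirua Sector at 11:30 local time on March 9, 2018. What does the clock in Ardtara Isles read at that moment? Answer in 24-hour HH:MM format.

1 February 2018 is a Thursday, so the first Friday is February 2 and the second is February 9.
1 October 2018 is a Monday, so Fridays fall on 5, 12, 19, 26; the last is October 26.
Daylight saving runs 9 February – 26 October; March 9, 2018 is inside that window, so Mirua Sector is at UTC+08:00.
11:30 Mirua Sector − 8h = 03:30 UTC.
At the standard offset (UTC+13:00), 03:30 UTC + 13h = 16:30 Ardtara Isles standard time.
The standard-time date in Ardtara Isles, March 9, 2018, falls between 14 October 2017 and 23 March 2018, so daylight saving is in effect and Ardtara Isles is at UTC+14:00.
03:30 UTC + 14h = 17:30 Ardtara Isles.

17:30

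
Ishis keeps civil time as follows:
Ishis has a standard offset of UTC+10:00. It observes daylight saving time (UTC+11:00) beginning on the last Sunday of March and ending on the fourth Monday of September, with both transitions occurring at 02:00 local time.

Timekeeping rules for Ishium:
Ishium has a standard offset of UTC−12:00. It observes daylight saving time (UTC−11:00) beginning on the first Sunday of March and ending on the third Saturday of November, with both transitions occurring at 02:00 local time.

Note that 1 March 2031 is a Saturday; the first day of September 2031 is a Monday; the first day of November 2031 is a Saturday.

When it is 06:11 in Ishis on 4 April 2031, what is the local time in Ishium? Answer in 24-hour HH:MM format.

08:11

1 March 2031 is a Saturday, so Sundays fall on 2, 9, 16, 23, 30; the last is March 30.
1 September 2031 is a Monday, so the first Monday is September 1 and the fourth is September 22.
4 April 2031 falls between 30 March and 22 September, so daylight saving is in effect and Ishis is at UTC+11:00.
06:11 Ishis − 11h = 19:11 UTC (rolling into the previous day, 3 April 2031).
1 March 2031 is a Saturday, so the first Sunday is March 2.
1 November 2031 is a Saturday, so the first Saturday is November 1 and the third is November 15.
At the standard offset (UTC−12:00), 19:11 UTC − 12h = 07:11 Ishium standard time.
The standard-time date in Ishium, 3 April 2031, falls between 2 March and 15 November, so daylight saving is in effect and Ishium is at UTC−11:00.
19:11 UTC − 11h = 08:11 Ishium.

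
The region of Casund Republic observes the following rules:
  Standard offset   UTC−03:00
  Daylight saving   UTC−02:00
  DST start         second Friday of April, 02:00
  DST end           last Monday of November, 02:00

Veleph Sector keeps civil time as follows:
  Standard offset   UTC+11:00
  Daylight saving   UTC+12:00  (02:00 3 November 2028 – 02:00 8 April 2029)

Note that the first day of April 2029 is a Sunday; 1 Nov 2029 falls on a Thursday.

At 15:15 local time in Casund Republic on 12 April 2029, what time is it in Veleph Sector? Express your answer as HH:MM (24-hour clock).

05:15

1 April 2029 is a Sunday, so the first Friday is April 6 and the second is April 13.
1 November 2029 is a Thursday, so Mondays fall on 5, 12, 19, 26; the last is November 26.
Daylight saving runs 13 April – 26 November; 12 April 2029 is outside that window, so Casund Republic is on standard time at UTC−03:00.
15:15 Casund Republic + 3h = 18:15 UTC.
At the standard offset (UTC+11:00), 18:15 UTC + 11h = 05:15 Veleph Sector standard time (rolling into the next day, 13 April 2029).
The standard-time date in Veleph Sector, 13 April 2029, does not fall between 3 November 2028 and 8 April 2029, so daylight saving is not in effect and Veleph Sector is at UTC+11:00.
18:15 UTC + 11h = 05:15 Veleph Sector (rolling into the next day, 13 April 2029).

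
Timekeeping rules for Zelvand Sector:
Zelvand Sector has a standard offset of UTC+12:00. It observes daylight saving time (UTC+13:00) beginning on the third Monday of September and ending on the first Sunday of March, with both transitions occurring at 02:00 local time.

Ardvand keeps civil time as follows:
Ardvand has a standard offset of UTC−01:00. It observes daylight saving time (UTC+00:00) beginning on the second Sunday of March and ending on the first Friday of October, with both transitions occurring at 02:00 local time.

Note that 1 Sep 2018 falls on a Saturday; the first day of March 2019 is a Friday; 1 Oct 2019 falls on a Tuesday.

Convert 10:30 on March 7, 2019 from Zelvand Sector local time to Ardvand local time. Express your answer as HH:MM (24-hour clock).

21:30

1 September 2018 is a Saturday, so the first Monday is September 3 and the third is September 17.
1 March 2019 is a Friday, so the first Sunday is March 3.
Daylight saving runs 17 September 2018 – 3 March 2019; March 7, 2019 is outside that window, so Zelvand Sector is on standard time at UTC+12:00.
10:30 Zelvand Sector − 12h = 22:30 UTC (rolling into the previous day, 6 March 2019).
1 March 2019 is a Friday, so the first Sunday is March 3 and the second is March 10.
1 October 2019 is a Tuesday, so the first Friday is October 4.
At the standard offset (UTC−01:00), 22:30 UTC − 1h = 21:30 Ardvand standard time.
The standard-time date in Ardvand, March 6, 2019, is outside the daylight-saving period (10 March – 4 October), so Ardvand is on standard time, UTC−01:00.
22:30 UTC − 1h = 21:30 Ardvand.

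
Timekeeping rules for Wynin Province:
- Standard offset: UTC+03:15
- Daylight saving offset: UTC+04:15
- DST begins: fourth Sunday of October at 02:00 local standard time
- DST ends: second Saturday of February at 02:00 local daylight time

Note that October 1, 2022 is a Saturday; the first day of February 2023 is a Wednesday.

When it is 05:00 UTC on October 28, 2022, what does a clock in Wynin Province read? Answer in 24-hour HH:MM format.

1 October 2022 is a Saturday, so the first Sunday is October 2 and the fourth is October 23.
1 February 2023 is a Wednesday, so the first Saturday is February 4 and the second is February 11.
At the standard offset (UTC+03:15), 05:00 UTC + 3h15m = 08:15 Wynin Province standard time.
The standard-time date in Wynin Province, October 28, 2022, lies within the daylight-saving period (23 October 2022 – 11 February 2023), so Wynin Province is on daylight time, UTC+04:15.
05:00 UTC + 4h15m = 09:15 local.

09:15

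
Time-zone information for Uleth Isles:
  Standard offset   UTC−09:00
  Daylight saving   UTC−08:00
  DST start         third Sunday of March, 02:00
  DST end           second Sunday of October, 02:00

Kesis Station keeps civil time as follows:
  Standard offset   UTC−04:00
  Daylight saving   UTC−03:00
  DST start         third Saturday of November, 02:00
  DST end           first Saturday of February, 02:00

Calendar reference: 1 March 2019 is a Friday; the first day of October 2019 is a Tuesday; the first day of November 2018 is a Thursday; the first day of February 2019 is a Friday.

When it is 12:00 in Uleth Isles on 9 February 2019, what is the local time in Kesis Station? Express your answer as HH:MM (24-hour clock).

17:00

1 March 2019 is a Friday, so the first Sunday is March 3 and the third is March 17.
1 October 2019 is a Tuesday, so the first Sunday is October 6 and the second is October 13.
9 February 2019 is outside the daylight-saving period (17 March – 13 October), so Uleth Isles is on standard time, UTC−09:00.
12:00 Uleth Isles + 9h = 21:00 UTC.
1 November 2018 is a Thursday, so the first Saturday is November 3 and the third is November 17.
1 February 2019 is a Friday, so the first Saturday is February 2.
At the standard offset (UTC−04:00), 21:00 UTC − 4h = 17:00 Kesis Station standard time.
The standard-time date in Kesis Station, 9 February 2019, does not fall between 17 November 2018 and 2 February 2019, so daylight saving is not in effect and Kesis Station is at UTC−04:00.
21:00 UTC − 4h = 17:00 Kesis Station.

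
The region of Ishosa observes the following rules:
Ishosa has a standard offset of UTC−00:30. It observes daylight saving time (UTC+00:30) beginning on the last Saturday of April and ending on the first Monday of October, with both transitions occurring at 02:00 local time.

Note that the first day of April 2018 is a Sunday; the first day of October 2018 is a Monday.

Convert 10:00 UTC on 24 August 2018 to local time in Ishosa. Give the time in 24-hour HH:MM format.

10:30

1 April 2018 is a Sunday, so Saturdays fall on 7, 14, 21, 28; the last is April 28.
1 October 2018 is a Monday, so the first Monday is October 1.
At the standard offset (UTC−00:30), 10:00 UTC − 0h30m = 09:30 Ishosa standard time.
The standard-time date in Ishosa, 24 August 2018, lies within the daylight-saving period (28 April – 1 October), so Ishosa is on daylight time, UTC+00:30.
10:00 UTC + 0h30m = 10:30 local.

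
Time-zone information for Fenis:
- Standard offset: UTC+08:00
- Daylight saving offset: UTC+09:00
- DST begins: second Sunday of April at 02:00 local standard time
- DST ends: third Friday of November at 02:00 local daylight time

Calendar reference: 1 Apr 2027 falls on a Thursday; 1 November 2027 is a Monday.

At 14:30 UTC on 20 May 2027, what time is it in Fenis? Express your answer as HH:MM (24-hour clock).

1 April 2027 is a Thursday, so the first Sunday is April 4 and the second is April 11.
1 November 2027 is a Monday, so the first Friday is November 5 and the third is November 19.
At the standard offset (UTC+08:00), 14:30 UTC + 8h = 22:30 Fenis standard time.
The standard-time date in Fenis, 20 May 2027, lies within the daylight-saving period (11 April – 19 November), so Fenis is on daylight time, UTC+09:00.
14:30 UTC + 9h = 23:30 local.

23:30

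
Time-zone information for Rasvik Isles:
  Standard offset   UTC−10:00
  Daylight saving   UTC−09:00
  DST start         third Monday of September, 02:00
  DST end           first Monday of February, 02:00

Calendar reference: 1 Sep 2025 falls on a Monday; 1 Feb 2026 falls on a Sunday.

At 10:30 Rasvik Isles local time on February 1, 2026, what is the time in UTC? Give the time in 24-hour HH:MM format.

1 September 2025 is a Monday, so the first Monday is September 1 and the third is September 15.
1 February 2026 is a Sunday, so the first Monday is February 2.
February 1, 2026 falls between 15 September 2025 and 2 February 2026, so daylight saving is in effect and Rasvik Isles is at UTC−09:00.
10:30 local + 9h = 19:30 UTC.

19:30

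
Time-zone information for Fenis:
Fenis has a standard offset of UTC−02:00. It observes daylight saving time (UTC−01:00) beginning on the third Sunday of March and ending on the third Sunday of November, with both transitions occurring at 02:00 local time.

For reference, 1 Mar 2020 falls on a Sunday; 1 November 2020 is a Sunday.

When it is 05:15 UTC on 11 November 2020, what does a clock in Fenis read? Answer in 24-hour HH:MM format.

04:15

1 March 2020 is a Sunday, so the first Sunday is March 1 and the third is March 15.
1 November 2020 is a Sunday, so the first Sunday is November 1 and the third is November 15.
At the standard offset (UTC−02:00), 05:15 UTC − 2h = 03:15 Fenis standard time.
Daylight saving runs 15 March – 15 November; the standard-time date in Fenis, 11 November 2020, is inside that window, so Fenis is at UTC−01:00.
05:15 UTC − 1h = 04:15 local.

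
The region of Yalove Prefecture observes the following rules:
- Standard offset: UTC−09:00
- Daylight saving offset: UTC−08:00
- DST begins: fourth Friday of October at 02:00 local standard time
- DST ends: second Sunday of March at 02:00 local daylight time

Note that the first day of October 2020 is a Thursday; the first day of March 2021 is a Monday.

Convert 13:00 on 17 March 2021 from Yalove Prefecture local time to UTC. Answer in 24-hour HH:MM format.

1 October 2020 is a Thursday, so the first Friday is October 2 and the fourth is October 23.
1 March 2021 is a Monday, so the first Sunday is March 7 and the second is March 14.
Daylight saving runs 23 October 2020 – 14 March 2021; 17 March 2021 is outside that window, so Yalove Prefecture is on standard time at UTC−09:00.
13:00 local + 9h = 22:00 UTC.

22:00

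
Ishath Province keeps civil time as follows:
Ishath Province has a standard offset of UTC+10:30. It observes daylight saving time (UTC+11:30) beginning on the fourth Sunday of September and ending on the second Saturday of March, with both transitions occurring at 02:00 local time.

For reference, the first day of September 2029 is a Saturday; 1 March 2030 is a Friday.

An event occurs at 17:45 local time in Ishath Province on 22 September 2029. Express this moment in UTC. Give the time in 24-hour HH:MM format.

1 September 2029 is a Saturday, so the first Sunday is September 2 and the fourth is September 23.
1 March 2030 is a Friday, so the first Saturday is March 2 and the second is March 9.
Daylight saving runs 23 September 2029 – 9 March 2030; 22 September 2029 is outside that window, so Ishath Province is on standard time at UTC+10:30.
17:45 local − 10h30m = 07:15 UTC.

07:15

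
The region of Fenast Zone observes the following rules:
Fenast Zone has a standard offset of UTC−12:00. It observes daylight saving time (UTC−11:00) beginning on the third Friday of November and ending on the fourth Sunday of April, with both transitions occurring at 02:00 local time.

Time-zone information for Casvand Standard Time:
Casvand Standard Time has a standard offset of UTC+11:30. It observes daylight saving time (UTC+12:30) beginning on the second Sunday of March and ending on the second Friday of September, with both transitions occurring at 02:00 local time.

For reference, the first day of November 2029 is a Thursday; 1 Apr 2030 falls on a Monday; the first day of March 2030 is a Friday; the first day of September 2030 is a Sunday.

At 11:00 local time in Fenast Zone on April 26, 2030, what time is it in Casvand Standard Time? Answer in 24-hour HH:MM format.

10:30

1 November 2029 is a Thursday, so the first Friday is November 2 and the third is November 16.
1 April 2030 is a Monday, so the first Sunday is April 7 and the fourth is April 28.
April 26, 2030 falls between 16 November 2029 and 28 April 2030, so daylight saving is in effect and Fenast Zone is at UTC−11:00.
11:00 Fenast Zone + 11h = 22:00 UTC.
1 March 2030 is a Friday, so the first Sunday is March 3 and the second is March 10.
1 September 2030 is a Sunday, so the first Friday is September 6 and the second is September 13.
At the standard offset (UTC+11:30), 22:00 UTC + 11h30m = 09:30 Casvand Standard Time standard time (rolling into the next day, 27 April 2030).
Daylight saving runs 10 March – 13 September; the standard-time date in Casvand Standard Time, April 27, 2030, is inside that window, so Casvand Standard Time is at UTC+12:30.
22:00 UTC + 12h30m = 10:30 Casvand Standard Time (rolling into the next day, 27 April 2030).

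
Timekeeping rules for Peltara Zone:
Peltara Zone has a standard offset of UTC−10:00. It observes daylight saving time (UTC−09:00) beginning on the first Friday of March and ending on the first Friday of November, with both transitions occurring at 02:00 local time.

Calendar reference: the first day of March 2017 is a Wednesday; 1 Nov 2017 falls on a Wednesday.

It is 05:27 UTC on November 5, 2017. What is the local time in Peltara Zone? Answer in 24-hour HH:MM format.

19:27

1 March 2017 is a Wednesday, so the first Friday is March 3.
1 November 2017 is a Wednesday, so the first Friday is November 3.
At the standard offset (UTC−10:00), 05:27 UTC − 10h = 19:27 Peltara Zone standard time (rolling into the previous day, 4 November 2017).
The standard-time date in Peltara Zone, November 4, 2017, is outside the daylight-saving period (3 March – 3 November), so Peltara Zone is on standard time, UTC−10:00.
05:27 UTC − 10h = 19:27 local (rolling into the previous day, 4 November 2017).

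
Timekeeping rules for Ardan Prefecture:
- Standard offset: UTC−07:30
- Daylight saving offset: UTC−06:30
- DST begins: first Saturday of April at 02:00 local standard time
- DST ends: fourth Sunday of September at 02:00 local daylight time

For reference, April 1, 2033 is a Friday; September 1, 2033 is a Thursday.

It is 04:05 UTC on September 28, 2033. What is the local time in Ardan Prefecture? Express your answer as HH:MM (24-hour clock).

20:35

1 April 2033 is a Friday, so the first Saturday is April 2.
1 September 2033 is a Thursday, so the first Sunday is September 4 and the fourth is September 25.
At the standard offset (UTC−07:30), 04:05 UTC − 7h30m = 20:35 Ardan Prefecture standard time (rolling into the previous day, 27 September 2033).
The standard-time date in Ardan Prefecture, September 27, 2033, does not fall between 2 April and 25 September, so daylight saving is not in effect and Ardan Prefecture is at UTC−07:30.
04:05 UTC − 7h30m = 20:35 local (rolling into the previous day, 27 September 2033).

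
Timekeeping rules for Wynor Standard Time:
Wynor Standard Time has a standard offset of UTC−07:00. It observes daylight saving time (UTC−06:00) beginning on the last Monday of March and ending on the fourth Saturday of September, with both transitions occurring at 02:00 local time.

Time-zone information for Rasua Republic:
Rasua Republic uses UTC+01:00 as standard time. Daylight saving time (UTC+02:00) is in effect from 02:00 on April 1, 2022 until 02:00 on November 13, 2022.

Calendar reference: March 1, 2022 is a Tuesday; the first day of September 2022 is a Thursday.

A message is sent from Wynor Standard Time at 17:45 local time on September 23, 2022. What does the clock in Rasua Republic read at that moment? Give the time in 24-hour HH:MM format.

01:45

1 March 2022 is a Tuesday, so Mondays fall on 7, 14, 21, 28; the last is March 28.
1 September 2022 is a Thursday, so the first Saturday is September 3 and the fourth is September 24.
September 23, 2022 lies within the daylight-saving period (28 March – 24 September), so Wynor Standard Time is on daylight time, UTC−06:00.
17:45 Wynor Standard Time + 6h = 23:45 UTC.
At the standard offset (UTC+01:00), 23:45 UTC + 1h = 00:45 Rasua Republic standard time (rolling into the next day, 24 September 2022).
Daylight saving runs 1 April – 13 November; the standard-time date in Rasua Republic, September 24, 2022, is inside that window, so Rasua Republic is at UTC+02:00.
23:45 UTC + 2h = 01:45 Rasua Republic (rolling into the next day, 24 September 2022).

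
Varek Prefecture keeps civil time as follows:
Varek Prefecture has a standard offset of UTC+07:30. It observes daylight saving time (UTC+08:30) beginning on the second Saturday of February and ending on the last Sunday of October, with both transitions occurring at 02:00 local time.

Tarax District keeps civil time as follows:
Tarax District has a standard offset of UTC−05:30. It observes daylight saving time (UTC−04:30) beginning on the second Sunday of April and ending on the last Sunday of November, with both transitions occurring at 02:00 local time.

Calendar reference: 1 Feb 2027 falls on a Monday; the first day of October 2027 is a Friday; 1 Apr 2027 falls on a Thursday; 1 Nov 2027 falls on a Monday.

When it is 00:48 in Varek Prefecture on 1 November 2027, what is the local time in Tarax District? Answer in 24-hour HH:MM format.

12:48

1 February 2027 is a Monday, so the first Saturday is February 6 and the second is February 13.
1 October 2027 is a Friday, so Sundays fall on 3, 10, 17, 24, 31; the last is October 31.
1 November 2027 does not fall between 13 February and 31 October, so daylight saving is not in effect and Varek Prefecture is at UTC+07:30.
00:48 Varek Prefecture − 7h30m = 17:18 UTC (rolling into the previous day, 31 October 2027).
1 April 2027 is a Thursday, so the first Sunday is April 4 and the second is April 11.
1 November 2027 is a Monday, so Sundays fall on 7, 14, 21, 28; the last is November 28.
At the standard offset (UTC−05:30), 17:18 UTC − 5h30m = 11:48 Tarax District standard time.
The standard-time date in Tarax District, 31 October 2027, lies within the daylight-saving period (11 April – 28 November), so Tarax District is on daylight time, UTC−04:30.
17:18 UTC − 4h30m = 12:48 Tarax District.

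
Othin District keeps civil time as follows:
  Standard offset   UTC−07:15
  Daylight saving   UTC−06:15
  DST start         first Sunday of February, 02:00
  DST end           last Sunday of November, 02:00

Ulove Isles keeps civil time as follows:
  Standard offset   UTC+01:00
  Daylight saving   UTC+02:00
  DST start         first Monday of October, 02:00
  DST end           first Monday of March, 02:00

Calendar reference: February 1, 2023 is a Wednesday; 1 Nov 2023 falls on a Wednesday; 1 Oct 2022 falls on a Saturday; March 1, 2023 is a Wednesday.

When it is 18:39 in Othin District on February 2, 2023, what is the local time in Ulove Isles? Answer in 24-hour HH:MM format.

03:54

1 February 2023 is a Wednesday, so the first Sunday is February 5.
1 November 2023 is a Wednesday, so Sundays fall on 5, 12, 19, 26; the last is November 26.
February 2, 2023 is outside the daylight-saving period (5 February – 26 November), so Othin District is on standard time, UTC−07:15.
18:39 Othin District + 7h15m = 01:54 UTC (rolling into the next day, 3 February 2023).
1 October 2022 is a Saturday, so the first Monday is October 3.
1 March 2023 is a Wednesday, so the first Monday is March 6.
At the standard offset (UTC+01:00), 01:54 UTC + 1h = 02:54 Ulove Isles standard time.
The standard-time date in Ulove Isles, February 3, 2023, lies within the daylight-saving period (3 October 2022 – 6 March 2023), so Ulove Isles is on daylight time, UTC+02:00.
01:54 UTC + 2h = 03:54 Ulove Isles.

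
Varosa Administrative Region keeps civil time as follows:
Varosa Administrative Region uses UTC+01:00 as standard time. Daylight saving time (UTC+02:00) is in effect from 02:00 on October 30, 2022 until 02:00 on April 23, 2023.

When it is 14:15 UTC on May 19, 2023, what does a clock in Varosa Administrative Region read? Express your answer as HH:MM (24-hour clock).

At the standard offset (UTC+01:00), 14:15 UTC + 1h = 15:15 Varosa Administrative Region standard time.
The standard-time date in Varosa Administrative Region, May 19, 2023, does not fall between 30 October 2022 and 23 April 2023, so daylight saving is not in effect and Varosa Administrative Region is at UTC+01:00.
14:15 UTC + 1h = 15:15 local.

15:15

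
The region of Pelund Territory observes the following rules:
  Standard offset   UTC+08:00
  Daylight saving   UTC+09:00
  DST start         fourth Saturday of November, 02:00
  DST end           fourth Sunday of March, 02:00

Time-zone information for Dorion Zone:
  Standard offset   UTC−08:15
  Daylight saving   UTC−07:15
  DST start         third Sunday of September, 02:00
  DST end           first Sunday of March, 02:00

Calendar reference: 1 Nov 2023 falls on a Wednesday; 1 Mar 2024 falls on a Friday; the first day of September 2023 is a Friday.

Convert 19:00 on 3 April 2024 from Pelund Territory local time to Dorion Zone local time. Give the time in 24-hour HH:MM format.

02:45

1 November 2023 is a Wednesday, so the first Saturday is November 4 and the fourth is November 25.
1 March 2024 is a Friday, so the first Sunday is March 3 and the fourth is March 24.
3 April 2024 does not fall between 25 November 2023 and 24 March 2024, so daylight saving is not in effect and Pelund Territory is at UTC+08:00.
19:00 Pelund Territory − 8h = 11:00 UTC.
1 September 2023 is a Friday, so the first Sunday is September 3 and the third is September 17.
1 March 2024 is a Friday, so the first Sunday is March 3.
At the standard offset (UTC−08:15), 11:00 UTC − 8h15m = 02:45 Dorion Zone standard time.
The standard-time date in Dorion Zone, 3 April 2024, is outside the daylight-saving period (17 September 2023 – 3 March 2024), so Dorion Zone is on standard time, UTC−08:15.
11:00 UTC − 8h15m = 02:45 Dorion Zone.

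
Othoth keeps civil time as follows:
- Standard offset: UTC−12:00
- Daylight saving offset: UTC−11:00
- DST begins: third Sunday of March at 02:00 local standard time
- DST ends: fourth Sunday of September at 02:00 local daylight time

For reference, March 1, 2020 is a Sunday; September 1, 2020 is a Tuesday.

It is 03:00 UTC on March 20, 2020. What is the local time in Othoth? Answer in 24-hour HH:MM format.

1 March 2020 is a Sunday, so the first Sunday is March 1 and the third is March 15.
1 September 2020 is a Tuesday, so the first Sunday is September 6 and the fourth is September 27.
At the standard offset (UTC−12:00), 03:00 UTC − 12h = 15:00 Othoth standard time (rolling into the previous day, 19 March 2020).
The standard-time date in Othoth, March 19, 2020, lies within the daylight-saving period (15 March – 27 September), so Othoth is on daylight time, UTC−11:00.
03:00 UTC − 11h = 16:00 local (rolling into the previous day, 19 March 2020).

16:00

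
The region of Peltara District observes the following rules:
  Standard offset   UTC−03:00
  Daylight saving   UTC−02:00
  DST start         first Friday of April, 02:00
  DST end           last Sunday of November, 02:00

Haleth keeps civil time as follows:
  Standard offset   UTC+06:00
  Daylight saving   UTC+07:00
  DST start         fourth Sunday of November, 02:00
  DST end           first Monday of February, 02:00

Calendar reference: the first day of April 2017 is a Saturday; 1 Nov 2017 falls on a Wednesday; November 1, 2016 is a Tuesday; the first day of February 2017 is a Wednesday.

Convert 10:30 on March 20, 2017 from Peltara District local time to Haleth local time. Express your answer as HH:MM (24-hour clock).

19:30

1 April 2017 is a Saturday, so the first Friday is April 7.
1 November 2017 is a Wednesday, so Sundays fall on 5, 12, 19, 26; the last is November 26.
March 20, 2017 is outside the daylight-saving period (7 April – 26 November), so Peltara District is on standard time, UTC−03:00.
10:30 Peltara District + 3h = 13:30 UTC.
1 November 2016 is a Tuesday, so the first Sunday is November 6 and the fourth is November 27.
1 February 2017 is a Wednesday, so the first Monday is February 6.
At the standard offset (UTC+06:00), 13:30 UTC + 6h = 19:30 Haleth standard time.
Daylight saving runs 27 November 2016 – 6 February 2017; the standard-time date in Haleth, March 20, 2017, is outside that window, so Haleth is on standard time at UTC+06:00.
13:30 UTC + 6h = 19:30 Haleth.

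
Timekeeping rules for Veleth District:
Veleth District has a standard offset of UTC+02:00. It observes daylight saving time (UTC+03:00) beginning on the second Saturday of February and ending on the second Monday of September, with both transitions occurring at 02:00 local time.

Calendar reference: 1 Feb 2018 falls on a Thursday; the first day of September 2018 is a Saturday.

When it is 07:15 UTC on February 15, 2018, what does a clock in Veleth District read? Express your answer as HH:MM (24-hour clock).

10:15

1 February 2018 is a Thursday, so the first Saturday is February 3 and the second is February 10.
1 September 2018 is a Saturday, so the first Monday is September 3 and the second is September 10.
At the standard offset (UTC+02:00), 07:15 UTC + 2h = 09:15 Veleth District standard time.
The standard-time date in Veleth District, February 15, 2018, falls between 10 February and 10 September, so daylight saving is in effect and Veleth District is at UTC+03:00.
07:15 UTC + 3h = 10:15 local.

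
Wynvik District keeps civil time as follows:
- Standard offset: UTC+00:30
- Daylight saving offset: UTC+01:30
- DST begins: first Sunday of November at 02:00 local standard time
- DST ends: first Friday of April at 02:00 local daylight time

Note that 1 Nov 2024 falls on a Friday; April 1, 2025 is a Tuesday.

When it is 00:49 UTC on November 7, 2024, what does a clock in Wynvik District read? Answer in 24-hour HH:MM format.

1 November 2024 is a Friday, so the first Sunday is November 3.
1 April 2025 is a Tuesday, so the first Friday is April 4.
At the standard offset (UTC+00:30), 00:49 UTC + 0h30m = 01:19 Wynvik District standard time.
The standard-time date in Wynvik District, November 7, 2024, lies within the daylight-saving period (3 November 2024 – 4 April 2025), so Wynvik District is on daylight time, UTC+01:30.
00:49 UTC + 1h30m = 02:19 local.

02:19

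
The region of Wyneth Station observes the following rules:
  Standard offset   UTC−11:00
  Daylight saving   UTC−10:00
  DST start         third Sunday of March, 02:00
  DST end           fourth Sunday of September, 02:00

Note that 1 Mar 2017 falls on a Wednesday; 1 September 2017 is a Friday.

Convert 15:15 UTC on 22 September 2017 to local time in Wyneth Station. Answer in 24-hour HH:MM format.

05:15

1 March 2017 is a Wednesday, so the first Sunday is March 5 and the third is March 19.
1 September 2017 is a Friday, so the first Sunday is September 3 and the fourth is September 24.
At the standard offset (UTC−11:00), 15:15 UTC − 11h = 04:15 Wyneth Station standard time.
Daylight saving runs 19 March – 24 September; the standard-time date in Wyneth Station, 22 September 2017, is inside that window, so Wyneth Station is at UTC−10:00.
15:15 UTC − 10h = 05:15 local.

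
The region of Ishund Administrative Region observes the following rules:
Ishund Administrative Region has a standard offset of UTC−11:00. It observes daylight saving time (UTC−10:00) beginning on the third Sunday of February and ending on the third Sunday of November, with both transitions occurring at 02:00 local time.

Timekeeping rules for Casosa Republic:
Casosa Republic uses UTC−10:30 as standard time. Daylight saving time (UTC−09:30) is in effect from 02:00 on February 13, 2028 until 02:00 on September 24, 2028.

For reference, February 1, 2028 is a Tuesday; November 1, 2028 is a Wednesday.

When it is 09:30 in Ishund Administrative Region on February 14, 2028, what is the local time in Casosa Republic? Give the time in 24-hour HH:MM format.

1 February 2028 is a Tuesday, so the first Sunday is February 6 and the third is February 20.
1 November 2028 is a Wednesday, so the first Sunday is November 5 and the third is November 19.
Daylight saving runs 20 February – 19 November; February 14, 2028 is outside that window, so Ishund Administrative Region is on standard time at UTC−11:00.
09:30 Ishund Administrative Region + 11h = 20:30 UTC.
At the standard offset (UTC−10:30), 20:30 UTC − 10h30m = 10:00 Casosa Republic standard time.
Daylight saving runs 13 February – 24 September; the standard-time date in Casosa Republic, February 14, 2028, is inside that window, so Casosa Republic is at UTC−09:30.
20:30 UTC − 9h30m = 11:00 Casosa Republic.

11:00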